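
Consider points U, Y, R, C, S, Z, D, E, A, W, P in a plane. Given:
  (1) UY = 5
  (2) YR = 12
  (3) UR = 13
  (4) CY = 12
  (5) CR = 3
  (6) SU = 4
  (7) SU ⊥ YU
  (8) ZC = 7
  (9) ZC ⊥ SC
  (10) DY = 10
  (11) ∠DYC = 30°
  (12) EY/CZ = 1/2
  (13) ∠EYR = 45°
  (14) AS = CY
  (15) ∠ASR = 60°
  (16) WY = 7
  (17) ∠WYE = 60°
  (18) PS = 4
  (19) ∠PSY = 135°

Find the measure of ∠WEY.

From the given relations: EY = 1/2·CZ = 1/2·7 ≈ 3.5.
Step 1: By the law of cosines on triangle EYW: EW² = 3.5² + 7² − 2·3.5·7·cos(60°) = 36.75, so EW = 7/2·√3.
Step 2: By the inverse law of cosines on triangle WEY: cos(∠WEY) = ((7/2·√3)² + 3.5² − 7²) / (2·7/2·√3·3.5) = 0/42.44 = 0, so ∠WEY = 90°.

Therefore, the measure of angle ∠WEY = 90°.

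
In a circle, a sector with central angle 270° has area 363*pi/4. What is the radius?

r² = 360 × 363*pi/4 / (π × 270) = 121, so r = 11.

11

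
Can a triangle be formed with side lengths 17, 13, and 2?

Check the triangle inequality: 13 + 2 = 15 ≤ 17.
Since the sum of two sides does not exceed the third, no triangle can be formed.

No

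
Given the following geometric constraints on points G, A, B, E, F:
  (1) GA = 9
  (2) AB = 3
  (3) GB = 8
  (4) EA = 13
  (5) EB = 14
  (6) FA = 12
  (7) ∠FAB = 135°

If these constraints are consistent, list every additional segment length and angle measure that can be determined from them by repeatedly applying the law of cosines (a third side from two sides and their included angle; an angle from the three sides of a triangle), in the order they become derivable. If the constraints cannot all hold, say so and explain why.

The constraints are consistent. Derivable facts, in order:
After 1 step:
- BF ≈ 14.28
- ∠ABE = 64.62°
- ∠ABG = 99.59°
- ∠AEB = 12.03°
- ∠AGB = 19.19°
- ∠BAE = 103.34°
- ∠BAG = 61.22°
After 2 steps:
- ∠ABF = 36.46°
- ∠AFB = 8.54°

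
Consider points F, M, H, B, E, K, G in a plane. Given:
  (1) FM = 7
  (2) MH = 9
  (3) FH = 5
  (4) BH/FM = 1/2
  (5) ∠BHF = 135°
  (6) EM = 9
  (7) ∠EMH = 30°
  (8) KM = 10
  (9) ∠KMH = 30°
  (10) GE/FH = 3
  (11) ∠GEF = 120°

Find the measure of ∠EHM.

Step 1: By the law of cosines on triangle HME: HE² = 9² + 9² − 2·9·9·cos(30°) = 21.7, so HE ≈ 4.66.
Step 2: By the inverse law of cosines on triangle EHM: cos(∠EHM) = (4.66² + 9² − 9²) / (2·4.66·9) = 21.7/83.86 = 0.2588, so ∠EHM = 75°.

Therefore, the measure of angle ∠EHM = 75°.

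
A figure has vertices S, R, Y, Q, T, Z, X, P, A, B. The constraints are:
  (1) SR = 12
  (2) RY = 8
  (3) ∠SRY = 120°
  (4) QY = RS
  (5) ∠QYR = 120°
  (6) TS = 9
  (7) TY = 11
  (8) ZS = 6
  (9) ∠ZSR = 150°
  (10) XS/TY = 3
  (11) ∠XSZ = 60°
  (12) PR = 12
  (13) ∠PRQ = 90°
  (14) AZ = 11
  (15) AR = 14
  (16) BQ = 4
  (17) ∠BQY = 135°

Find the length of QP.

From the given relations: QY = RS = 12.
Step 1: By the law of cosines on triangle QYR: QR² = 12² + 8² − 2·12·8·cos(120°) = 304, so QR = 4·√19.
Step 2: By the law of cosines on triangle QRP: QP² = (4·√19)² + 12² − 2·4·√19·12·cos(90°) = 448, so QP = 8·√7.

Therefore, the length of QP = 8·√7.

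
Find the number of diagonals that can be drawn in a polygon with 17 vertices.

Total line segments between 17 vertices = C(17,2) = 136.
Subtract the 17 sides: 136 - 17 = 119 diagonals.

119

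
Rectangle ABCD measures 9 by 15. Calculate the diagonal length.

A rectangle's diagonal splits it into two right triangles, with the diagonal as the hypotenuse.
By the Pythagorean theorem, d^2 = 9^2 + 15^2 = 306.
Therefore d = sqrt(306) = 3*sqrt(34).

3*sqrt(34)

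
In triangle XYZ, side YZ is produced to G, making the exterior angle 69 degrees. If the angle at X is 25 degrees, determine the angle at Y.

The exterior angle theorem states that an exterior angle equals the sum of the two non-adjacent interior angles.
So 69 = 25 + angle Y, which gives angle Y = 69 - 25 = 44 degrees.

44 degrees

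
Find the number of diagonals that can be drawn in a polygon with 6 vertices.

Total line segments between 6 vertices = C(6,2) = 15.
Subtract the 6 sides: 15 - 6 = 9 diagonals.

9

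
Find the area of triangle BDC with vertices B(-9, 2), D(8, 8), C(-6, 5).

Using the Shoelace formula for a triangle:
Area = (1/2)|x0(y1 - y2) + x1(y2 - y0) + x2(y0 - y1)|
Area = (1/2)|-9(8 - 5) + 8(5 - 2) + -6(2 - 8)|
Area = (1/2)|-27 + 24 + 36|
Area = (1/2)|33|
Area = (1/2)(33)
Area = 33/2

33/2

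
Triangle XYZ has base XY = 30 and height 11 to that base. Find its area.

Area = (1/2) * base * height
Area = (1/2) * 30 * 11
Area = 165

165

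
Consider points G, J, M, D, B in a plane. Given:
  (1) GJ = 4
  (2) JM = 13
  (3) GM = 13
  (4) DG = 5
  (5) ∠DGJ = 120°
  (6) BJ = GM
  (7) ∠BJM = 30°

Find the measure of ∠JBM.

From the given relations: BJ = GM = 13.
Step 1: By the law of cosines on triangle BJM: BM² = 13² + 13² − 2·13·13·cos(30°) = 45.28, so BM ≈ 6.73.
Step 2: By the inverse law of cosines on triangle JBM: cos(∠JBM) = (13² + 6.73² − 13²) / (2·13·6.73) = 45.28/174.96 = 0.2588, so ∠JBM = 75°.

Therefore, the measure of angle ∠JBM = 75°.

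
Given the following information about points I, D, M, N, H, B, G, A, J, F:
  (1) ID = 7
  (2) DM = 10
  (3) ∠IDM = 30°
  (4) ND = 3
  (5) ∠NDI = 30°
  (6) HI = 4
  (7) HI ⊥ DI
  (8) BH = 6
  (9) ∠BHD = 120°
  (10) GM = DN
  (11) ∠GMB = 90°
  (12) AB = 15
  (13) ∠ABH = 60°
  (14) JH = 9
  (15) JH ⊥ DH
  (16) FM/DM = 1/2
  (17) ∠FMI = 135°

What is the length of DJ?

Step 1: By the law of cosines on triangle DIH: DH² = 7² + 4² − 2·7·4·cos(90°) = 65, so DH = √65.
Step 2: By the law of cosines on triangle DHJ: DJ² = √65² + 9² − 2·√65·9·cos(90°) = 146, so DJ = √146.

Therefore, the length of DJ = √146.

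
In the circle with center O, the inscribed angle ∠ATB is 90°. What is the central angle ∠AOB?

By the inscribed angle theorem, the central angle is twice the inscribed angle.
Central angle = 2 × 90° = 180°

180°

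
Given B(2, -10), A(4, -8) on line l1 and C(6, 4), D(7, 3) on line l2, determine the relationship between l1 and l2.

Slope of line 1: m1 = (-8 - -10)/(4 - 2) = 2/2 = 1
Slope of line 2: m2 = (3 - 4)/(7 - 6) = -1/1 = -1
m1 * m2 = -1, so perpendicular.

Perpendicular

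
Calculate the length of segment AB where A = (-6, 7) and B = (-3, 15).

d = sqrt((-3 - -6)^2 + (15 - 7)^2)
d = sqrt(3^2 + 8^2)
d = sqrt(9 + 64)
d = sqrt(73)

sqrt(73)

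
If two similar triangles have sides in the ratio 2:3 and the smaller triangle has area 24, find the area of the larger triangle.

Area ratio = (2/3)^2 = 4/9. Area of the larger triangle = 24 * 9/4 = 54.

54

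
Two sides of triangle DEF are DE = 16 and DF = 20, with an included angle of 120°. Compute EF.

By the law of cosines: EF^2 = DE^2 + DF^2 - 2*DE*DF*cos(D)
EF^2 = 16^2 + 20^2 - 2*16*20*cos(120°)
EF^2 = 256 + 400 - 640*(-1/2)
EF^2 = 976
EF = 4*sqrt(61)

4*sqrt(61)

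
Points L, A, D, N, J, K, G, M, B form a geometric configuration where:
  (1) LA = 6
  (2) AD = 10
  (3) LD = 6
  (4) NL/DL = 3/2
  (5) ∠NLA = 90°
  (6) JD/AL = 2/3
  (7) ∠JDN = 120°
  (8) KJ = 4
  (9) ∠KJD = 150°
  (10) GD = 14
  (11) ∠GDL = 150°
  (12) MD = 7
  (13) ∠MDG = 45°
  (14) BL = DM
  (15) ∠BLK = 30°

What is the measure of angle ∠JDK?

From the given relations: JD = 2/3·AL = 2/3·6 = 4.
Step 1: By the law of cosines on triangle DJK: DK² = 4² + 4² − 2·4·4·cos(150°) = 59.71, so DK ≈ 7.73.
Step 2: By the inverse law of cosines on triangle JDK: cos(∠JDK) = (4² + 7.73² − 4²) / (2·4·7.73) = 59.71/61.82 = 0.9659, so ∠JDK = 15°.

Therefore, the measure of angle ∠JDK = 15°.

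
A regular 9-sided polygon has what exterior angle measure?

Each exterior angle of a regular n-gon is 360 / n.
For n = 9: 360 / 9 = 40 degrees.

40 degrees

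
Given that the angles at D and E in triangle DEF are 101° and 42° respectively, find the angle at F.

Let angle F = x. Then 101 + 42 + x = 180.
x = 180 - 143 = 37 degrees.

37 degrees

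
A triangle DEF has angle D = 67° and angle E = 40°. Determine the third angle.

angle F = 180 - 67 - 40 = 73 degrees.

73 degrees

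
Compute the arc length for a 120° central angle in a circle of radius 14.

Arc length = 2πr × θ/360
= 2π × 14 × 1/3
= 28*pi/3

28*pi/3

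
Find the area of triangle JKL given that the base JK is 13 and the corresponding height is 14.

Area = (1/2)(13)(14) = 91

91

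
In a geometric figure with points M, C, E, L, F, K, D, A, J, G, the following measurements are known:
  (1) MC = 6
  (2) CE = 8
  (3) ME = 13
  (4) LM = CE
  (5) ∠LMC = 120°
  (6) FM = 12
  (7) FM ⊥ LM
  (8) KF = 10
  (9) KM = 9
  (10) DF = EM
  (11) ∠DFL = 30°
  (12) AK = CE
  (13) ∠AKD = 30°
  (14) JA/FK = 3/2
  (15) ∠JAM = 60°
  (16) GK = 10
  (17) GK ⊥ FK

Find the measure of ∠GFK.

Step 1: By the law of cosines on triangle FKG: FG² = 10² + 10² − 2·10·10·cos(90°) = 200, so FG = 10·√2.
Step 2: By the inverse law of cosines on triangle GFK: cos(∠GFK) = ((10·√2)² + 10² − 10²) / (2·10·√2·10) = 200/282.84 = 0.7071, so ∠GFK = 45°.

Therefore, the measure of angle ∠GFK = 45°.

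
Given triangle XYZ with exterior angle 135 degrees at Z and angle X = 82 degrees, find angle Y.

angle Y = 135 - 82 = 53 degrees (exterior angle theorem).

53 degrees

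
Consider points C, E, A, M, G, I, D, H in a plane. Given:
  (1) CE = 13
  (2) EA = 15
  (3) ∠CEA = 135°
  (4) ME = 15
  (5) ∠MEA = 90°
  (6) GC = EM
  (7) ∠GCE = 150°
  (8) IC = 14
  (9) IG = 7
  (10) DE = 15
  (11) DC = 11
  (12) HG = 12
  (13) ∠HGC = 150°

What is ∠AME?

Step 1: By the law of cosines on triangle MEA: MA² = 15² + 15² − 2·15·15·cos(90°) = 450, so MA = 15·√2.
Step 2: By the inverse law of cosines on triangle AME: cos(∠AME) = ((15·√2)² + 15² − 15²) / (2·15·√2·15) = 450/636.4 = 0.7071, so ∠AME = 45°.

Therefore, the measure of angle ∠AME = 45°.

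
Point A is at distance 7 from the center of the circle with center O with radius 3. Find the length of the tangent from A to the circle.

tangent = √(d² - r²) = √(7² - 3²) = √(49 - 9) = √40 = 2*sqrt(10)

2*sqrt(10)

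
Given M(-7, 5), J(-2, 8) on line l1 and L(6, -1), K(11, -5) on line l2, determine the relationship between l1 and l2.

Slope of line 1: m1 = (8 - 5)/(-2 - -7) = 3/5 = 3/5
Slope of line 2: m2 = (-5 - -1)/(11 - 6) = -4/5 = -4/5
m1 != m2 (3/5 != -4/5), so not parallel.
m1 * m2 = (3/5) * (-4/5) = -12/25 != -1, so not perpendicular.
The lines are neither parallel nor perpendicular.

Neither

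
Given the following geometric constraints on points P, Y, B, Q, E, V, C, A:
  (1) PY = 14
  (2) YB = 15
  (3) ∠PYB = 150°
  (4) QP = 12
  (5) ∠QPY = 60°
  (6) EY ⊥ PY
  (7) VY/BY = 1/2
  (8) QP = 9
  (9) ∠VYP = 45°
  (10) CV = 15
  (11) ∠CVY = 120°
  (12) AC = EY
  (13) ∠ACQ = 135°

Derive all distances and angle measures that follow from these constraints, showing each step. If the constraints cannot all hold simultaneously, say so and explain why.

These constraints are not satisfiable: (4) QP = 12 and (8) QP = 9 assign two different lengths to the same segment. No planar figure meets all of them, so nothing further can be derived.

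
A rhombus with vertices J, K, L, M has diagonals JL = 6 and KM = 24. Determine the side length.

Half-diagonals are 3 and 12. side = sqrt(3^2 + 12^2) = sqrt(153) = 3*sqrt(17)

3*sqrt(17)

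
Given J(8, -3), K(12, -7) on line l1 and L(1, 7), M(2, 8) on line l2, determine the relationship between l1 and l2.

Slope of line 1: m1 = (-7 - -3)/(12 - 8) = -4/4 = -1
Slope of line 2: m2 = (8 - 7)/(2 - 1) = 1/1 = 1
m1 * m2 = (-1) * (1) = -1 = -1, so the lines are perpendicular.

Perpendicular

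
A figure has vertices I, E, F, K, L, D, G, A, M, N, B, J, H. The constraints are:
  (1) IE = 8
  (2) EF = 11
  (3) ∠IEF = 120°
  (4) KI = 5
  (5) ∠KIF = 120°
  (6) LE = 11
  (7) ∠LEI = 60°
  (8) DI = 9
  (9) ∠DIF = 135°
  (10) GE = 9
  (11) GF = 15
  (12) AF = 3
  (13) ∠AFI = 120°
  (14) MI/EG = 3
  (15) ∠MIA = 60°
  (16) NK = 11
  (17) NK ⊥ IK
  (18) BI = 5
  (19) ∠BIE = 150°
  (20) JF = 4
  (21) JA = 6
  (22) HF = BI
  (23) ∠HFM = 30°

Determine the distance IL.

Step 1: By the law of cosines on triangle IEL: IL² = 8² + 11² − 2·8·11·cos(60°) = 97, so IL = √97.

Therefore, the length of IL = √97.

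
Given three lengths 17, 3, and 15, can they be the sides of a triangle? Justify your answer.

For three segments to close into a triangle, no single side can be as long as the other two combined.
The longest side is 17, and 3 + 15 = 18 > 17.
A triangle can be formed.

Yes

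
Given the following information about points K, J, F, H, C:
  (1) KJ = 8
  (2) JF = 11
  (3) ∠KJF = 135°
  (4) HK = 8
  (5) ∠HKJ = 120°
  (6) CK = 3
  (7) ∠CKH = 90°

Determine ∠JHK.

Step 1: By the law of cosines on triangle HKJ: HJ² = 8² + 8² − 2·8·8·cos(120°) = 192, so HJ = 8·√3.
Step 2: By the inverse law of cosines on triangle JHK: cos(∠JHK) = ((8·√3)² + 8² − 8²) / (2·8·√3·8) = 192/221.7 = 0.866, so ∠JHK = 30°.

Therefore, the measure of angle ∠JHK = 30°.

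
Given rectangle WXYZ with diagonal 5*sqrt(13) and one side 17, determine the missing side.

The diagonal of a rectangle forms a right triangle with the two sides.
Rearranging the Pythagorean theorem: missing side = sqrt(d^2 - known^2).
= sqrt(325 - 289) = sqrt(36) = 6.

6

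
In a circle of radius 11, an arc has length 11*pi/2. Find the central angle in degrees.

θ = 360 × 11*pi/2 / (2π × 11) = 90° (rearranging arc length formula).

90°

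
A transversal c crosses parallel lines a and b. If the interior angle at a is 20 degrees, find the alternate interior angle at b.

Alternate interior angles lie on opposite sides of the transversal, between the parallel lines.
By the alternate interior angle theorem, they are equal: 20 degrees.

20 degrees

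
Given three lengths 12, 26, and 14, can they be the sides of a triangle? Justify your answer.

The longest side is 26. The other two sides sum to 12 + 14 = 26.
Since 26 ≤ 26, the two shorter sides cannot reach around to close the triangle.

No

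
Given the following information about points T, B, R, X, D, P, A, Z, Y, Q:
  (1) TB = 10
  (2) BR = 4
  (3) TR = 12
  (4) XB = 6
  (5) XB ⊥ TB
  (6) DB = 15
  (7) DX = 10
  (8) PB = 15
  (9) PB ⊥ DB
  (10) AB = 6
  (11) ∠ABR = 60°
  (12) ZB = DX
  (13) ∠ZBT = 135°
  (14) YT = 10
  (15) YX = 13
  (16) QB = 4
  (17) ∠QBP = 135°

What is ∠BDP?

Step 1: By the law of cosines on triangle DBP: DP² = 15² + 15² − 2·15·15·cos(90°) = 450, so DP = 15·√2.
Step 2: By the inverse law of cosines on triangle BDP: cos(∠BDP) = (15² + (15·√2)² − 15²) / (2·15·15·√2) = 450/636.4 = 0.7071, so ∠BDP = 45°.

Therefore, the measure of angle ∠BDP = 45°.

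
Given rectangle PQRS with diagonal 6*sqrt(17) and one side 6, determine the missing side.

The diagonal of a rectangle forms a right triangle with the two sides.
Rearranging the Pythagorean theorem: missing side = sqrt(d^2 - known^2).
= sqrt(612 - 36) = sqrt(576) = 24.

24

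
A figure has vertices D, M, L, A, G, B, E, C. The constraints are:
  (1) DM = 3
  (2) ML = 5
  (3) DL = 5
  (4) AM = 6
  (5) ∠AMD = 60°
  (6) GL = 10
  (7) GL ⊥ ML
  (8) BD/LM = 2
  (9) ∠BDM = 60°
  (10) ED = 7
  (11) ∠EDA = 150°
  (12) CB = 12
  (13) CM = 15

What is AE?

Step 1: By the law of cosines on triangle DMA: DA² = 3² + 6² − 2·3·6·cos(60°) = 27, so DA = 3·√3.
Step 2: By the law of cosines on triangle ADE: AE² = (3·√3)² + 7² − 2·3·√3·7·cos(150°) = 139, so AE = √139.

Therefore, the length of AE = √139.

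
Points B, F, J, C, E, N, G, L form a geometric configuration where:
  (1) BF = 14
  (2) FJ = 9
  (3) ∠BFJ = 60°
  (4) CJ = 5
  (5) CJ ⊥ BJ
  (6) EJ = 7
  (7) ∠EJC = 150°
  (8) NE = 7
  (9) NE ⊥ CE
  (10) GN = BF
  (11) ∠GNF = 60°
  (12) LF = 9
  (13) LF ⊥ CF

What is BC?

Step 1: By the law of cosines on triangle BFJ: BJ² = 14² + 9² − 2·14·9·cos(60°) = 151, so BJ = √151.
Step 2: By the law of cosines on triangle BJC: BC² = √151² + 5² − 2·√151·5·cos(90°) = 176, so BC = 4·√11.

Therefore, the length of BC = 4·√11.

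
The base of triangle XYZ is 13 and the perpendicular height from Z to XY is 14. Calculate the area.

Area = (1/2)(13)(14) = 91

91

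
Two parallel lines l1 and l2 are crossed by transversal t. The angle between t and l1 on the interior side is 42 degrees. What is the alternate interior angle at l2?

Alternate interior angles formed by parallel lines and a transversal are equal.
The given angle is 42 degrees.
The alternate interior angle = 42 degrees.

42 degrees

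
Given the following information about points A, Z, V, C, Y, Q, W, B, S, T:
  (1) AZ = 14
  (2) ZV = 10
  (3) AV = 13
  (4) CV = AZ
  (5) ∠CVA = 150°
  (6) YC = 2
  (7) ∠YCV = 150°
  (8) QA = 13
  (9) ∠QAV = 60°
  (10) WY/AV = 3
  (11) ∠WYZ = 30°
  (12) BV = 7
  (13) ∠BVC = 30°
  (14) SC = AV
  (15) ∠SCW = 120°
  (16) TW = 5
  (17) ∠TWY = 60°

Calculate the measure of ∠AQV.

Step 1: By the law of cosines on triangle QAV: QV² = 13² + 13² − 2·13·13·cos(60°) = 169, so QV = 13.
Step 2: By the inverse law of cosines on triangle AQV: cos(∠AQV) = (13² + 13² − 13²) / (2·13·13) = 169/338 = 0.5, so ∠AQV = 60°.

Therefore, the measure of angle ∠AQV = 60°.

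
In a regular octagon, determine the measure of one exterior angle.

Each exterior angle of a regular n-gon is 360 / n.
For n = 8: 360 / 8 = 45 degrees.

45 degrees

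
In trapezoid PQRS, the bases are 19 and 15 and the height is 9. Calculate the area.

A trapezoid's area equals the midsegment times the height.
The midsegment is (19 + 15) / 2 = 17.
Area = 17 * 9 = 153.

153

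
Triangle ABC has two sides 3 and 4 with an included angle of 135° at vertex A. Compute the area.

Area = (1/2)(3)(4) sin(135°) = (1/2)(3)(4)(sqrt(2)/2) = 3*sqrt(2)

3*sqrt(2)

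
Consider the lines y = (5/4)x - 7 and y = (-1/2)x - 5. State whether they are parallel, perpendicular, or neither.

Slope of line 1: m1 = 5/4
Slope of line 2: m2 = -1/2
m1 != m2 and m1*m2 = -5/8 != -1. Neither.

Neither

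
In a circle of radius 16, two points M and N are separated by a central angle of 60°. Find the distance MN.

Chord = 2(16) sin(30°) = 16

16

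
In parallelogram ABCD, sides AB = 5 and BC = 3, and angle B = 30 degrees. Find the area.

The area of a parallelogram equals the product of two adjacent sides times the sine of the included angle.
This is because the height equals 3 * sin(30°) = 3/2.
Area = 5 * 3/2 = 15/2

15/2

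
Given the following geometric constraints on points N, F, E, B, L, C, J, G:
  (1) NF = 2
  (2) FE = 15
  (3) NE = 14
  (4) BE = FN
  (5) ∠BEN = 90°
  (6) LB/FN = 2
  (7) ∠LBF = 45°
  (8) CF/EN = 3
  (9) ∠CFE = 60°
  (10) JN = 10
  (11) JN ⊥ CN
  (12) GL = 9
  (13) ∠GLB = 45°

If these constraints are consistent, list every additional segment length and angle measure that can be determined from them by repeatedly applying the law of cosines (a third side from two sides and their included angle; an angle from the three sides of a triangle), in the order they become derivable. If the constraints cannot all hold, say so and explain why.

The constraints are consistent. Derivable facts, in order:
After 1 step:
- BG ≈ 6.79
- EC = 3·√151
- NB = 10·√2
- ∠EFN = 56.63°
- ∠ENF = 116.51°
- ∠FEN = 6.85°
After 2 steps:
- ∠BGL = 24.62°
- ∠BNE = 8.13°
- ∠CEF = 99.37°
- ∠EBN = 81.87°
- ∠ECF = 20.63°
- ∠GBL = 110.38°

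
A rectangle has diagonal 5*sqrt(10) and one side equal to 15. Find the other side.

Using the Pythagorean theorem: d^2 = a^2 + b^2
b^2 = d^2 - a^2
b^2 = 250 - 225
b^2 = 25
b = sqrt(25) = 5

5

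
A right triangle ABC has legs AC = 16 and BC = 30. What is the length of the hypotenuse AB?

AB = sqrt(16^2 + 30^2) = sqrt(1156) = 34

34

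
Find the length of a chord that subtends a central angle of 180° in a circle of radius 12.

Chord length = 2r sin(θ/2)
= 2 × 12 × sin(180°/2)
= 2 × 12 × sin(90°)
= 24

24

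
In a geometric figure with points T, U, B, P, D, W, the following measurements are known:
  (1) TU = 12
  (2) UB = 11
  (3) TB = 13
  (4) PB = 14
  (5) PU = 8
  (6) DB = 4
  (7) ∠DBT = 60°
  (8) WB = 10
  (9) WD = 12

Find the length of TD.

Step 1: By the law of cosines on triangle TBD: TD² = 13² + 4² − 2·13·4·cos(60°) = 133, so TD = √133.

Therefore, the length of TD = √133.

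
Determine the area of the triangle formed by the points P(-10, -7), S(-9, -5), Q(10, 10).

Using the Shoelace formula for a triangle:
Area = (1/2)|x0(y1 - y2) + x1(y2 - y0) + x2(y0 - y1)|
Area = (1/2)|-10(-5 - 10) + -9(10 - -7) + 10(-7 - -5)|
Area = (1/2)|150 + -153 + -20|
Area = (1/2)|-23|
Area = (1/2)(23)
Area = 23/2

23/2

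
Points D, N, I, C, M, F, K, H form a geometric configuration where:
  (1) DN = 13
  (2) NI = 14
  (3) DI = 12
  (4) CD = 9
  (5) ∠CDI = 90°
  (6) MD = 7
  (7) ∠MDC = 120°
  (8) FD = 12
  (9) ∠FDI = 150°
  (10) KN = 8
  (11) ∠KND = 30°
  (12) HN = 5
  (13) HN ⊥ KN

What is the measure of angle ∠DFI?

Step 1: By the law of cosines on triangle FDI: FI² = 12² + 12² − 2·12·12·cos(150°) = 537.42, so FI ≈ 23.18.
Step 2: By the inverse law of cosines on triangle DFI: cos(∠DFI) = (12² + 23.18² − 12²) / (2·12·23.18) = 537.42/556.37 = 0.9659, so ∠DFI = 15°.

Therefore, the measure of angle ∠DFI = 15°.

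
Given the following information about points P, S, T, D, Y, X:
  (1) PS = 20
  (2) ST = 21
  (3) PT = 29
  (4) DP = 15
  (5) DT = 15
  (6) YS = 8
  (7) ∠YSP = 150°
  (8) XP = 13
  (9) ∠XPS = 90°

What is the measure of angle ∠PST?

Step 1: By the inverse law of cosines on triangle PST: cos(∠PST) = (20² + 21² − 29²) / (2·20·21) = 0/840 = 0, so ∠PST = 90°.

Therefore, the measure of angle ∠PST = 90°.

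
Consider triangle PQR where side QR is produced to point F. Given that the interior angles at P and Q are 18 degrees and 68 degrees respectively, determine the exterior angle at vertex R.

By the exterior angle theorem, an exterior angle of a triangle equals the sum of the two remote interior angles.
Exterior angle = angle P + angle Q
Exterior angle = 18 + 68 = 86 degrees

86 degrees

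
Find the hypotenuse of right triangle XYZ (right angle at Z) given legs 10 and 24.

By the Pythagorean theorem: XY^2 = XZ^2 + YZ^2
XY^2 = 10^2 + 24^2 = 100 + 576 = 676
XY = sqrt(676) = 26

26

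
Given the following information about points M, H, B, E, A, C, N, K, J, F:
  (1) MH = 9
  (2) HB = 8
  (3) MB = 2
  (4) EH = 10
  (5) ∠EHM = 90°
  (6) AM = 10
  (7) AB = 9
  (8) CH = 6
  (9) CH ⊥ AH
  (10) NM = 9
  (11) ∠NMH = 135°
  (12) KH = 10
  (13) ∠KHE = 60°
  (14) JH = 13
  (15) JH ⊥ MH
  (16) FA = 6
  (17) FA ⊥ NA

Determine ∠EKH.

Step 1: By the law of cosines on triangle KHE: KE² = 10² + 10² − 2·10·10·cos(60°) = 100, so KE = 10.
Step 2: By the inverse law of cosines on triangle EKH: cos(∠EKH) = (10² + 10² − 10²) / (2·10·10) = 100/200 = 0.5, so ∠EKH = 60°.

Therefore, the measure of angle ∠EKH = 60°.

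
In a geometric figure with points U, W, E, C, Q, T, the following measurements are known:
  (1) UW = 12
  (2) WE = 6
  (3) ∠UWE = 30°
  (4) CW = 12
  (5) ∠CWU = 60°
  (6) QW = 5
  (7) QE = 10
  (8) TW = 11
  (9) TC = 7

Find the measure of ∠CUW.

Step 1: By the law of cosines on triangle UWC: UC² = 12² + 12² − 2·12·12·cos(60°) = 144, so UC = 12.
Step 2: By the inverse law of cosines on triangle CUW: cos(∠CUW) = (12² + 12² − 12²) / (2·12·12) = 144/288 = 0.5, so ∠CUW = 60°.

Therefore, the measure of angle ∠CUW = 60°.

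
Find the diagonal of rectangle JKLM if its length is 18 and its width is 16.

A rectangle's diagonal splits it into two right triangles, with the diagonal as the hypotenuse.
By the Pythagorean theorem, d^2 = 18^2 + 16^2 = 580.
Therefore d = sqrt(580) = 2*sqrt(145).

2*sqrt(145)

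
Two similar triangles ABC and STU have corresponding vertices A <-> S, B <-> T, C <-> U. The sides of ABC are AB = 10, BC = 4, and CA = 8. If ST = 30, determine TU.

Since the triangles are similar, the ratio of corresponding sides is constant.
Scale factor k = ST / AB = 30 / 10 = 3
TU = k * BC = 3 * 4 = 12

12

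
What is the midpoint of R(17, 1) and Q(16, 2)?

The midpoint is the point halfway along the segment.
Move half the horizontal distance: 17 + (16 - 17)/2 = 17 + -1/2 = 33/2
Move half the vertical distance: 1 + (2 - 1)/2 = 1 + 1/2 = 3/2
Midpoint = (33/2, 3/2)

(33/2, 3/2)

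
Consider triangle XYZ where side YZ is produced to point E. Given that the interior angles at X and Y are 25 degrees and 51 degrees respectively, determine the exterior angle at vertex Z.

The interior angle at Z is 180 - 25 - 51 = 104 degrees.
The exterior angle and interior angle at Z are supplementary:
Exterior angle = 180 - 104 = 76 degrees.

76 degrees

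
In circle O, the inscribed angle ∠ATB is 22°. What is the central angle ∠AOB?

Central angle = 2 × 22° = 44° (inscribed angle theorem).

44°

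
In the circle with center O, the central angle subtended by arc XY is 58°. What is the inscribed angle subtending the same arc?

An inscribed angle intercepts an arc from a point on the circle, while the central angle intercepts the same arc from the center.
The inscribed angle is always half the central angle: 58° / 2 = 29°.

29°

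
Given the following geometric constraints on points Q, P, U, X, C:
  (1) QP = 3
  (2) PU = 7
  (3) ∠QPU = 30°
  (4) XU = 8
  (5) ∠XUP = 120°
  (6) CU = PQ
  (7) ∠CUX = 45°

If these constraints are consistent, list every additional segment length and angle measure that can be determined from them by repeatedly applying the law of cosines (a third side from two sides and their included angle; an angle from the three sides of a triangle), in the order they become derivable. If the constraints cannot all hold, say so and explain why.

The constraints are consistent. Derivable facts, in order:
After 1 step:
- PX = 13
- QU ≈ 4.65
- XC ≈ 6.25
After 2 steps:
- ∠CXU = 19.84°
- ∠PQU = 131.18°
- ∠PUQ = 18.82°
- ∠PXU = 27.8°
- ∠UCX = 115.16°
- ∠UPX = 32.2°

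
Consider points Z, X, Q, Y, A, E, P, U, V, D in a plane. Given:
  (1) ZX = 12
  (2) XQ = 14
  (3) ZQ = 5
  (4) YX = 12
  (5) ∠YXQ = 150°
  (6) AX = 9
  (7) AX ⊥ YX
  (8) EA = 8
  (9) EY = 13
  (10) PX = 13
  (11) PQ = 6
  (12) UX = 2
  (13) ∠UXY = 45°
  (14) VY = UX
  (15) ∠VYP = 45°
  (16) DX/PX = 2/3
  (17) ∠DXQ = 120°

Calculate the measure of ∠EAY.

Step 1: By the law of cosines on triangle AXY: AY² = 9² + 12² − 2·9·12·cos(90°) = 225, so AY = 15.
Step 2: By the inverse law of cosines on triangle EAY: cos(∠EAY) = (8² + 15² − 13²) / (2·8·15) = 120/240 = 0.5, so ∠EAY = 60°.

Therefore, the measure of angle ∠EAY = 60°.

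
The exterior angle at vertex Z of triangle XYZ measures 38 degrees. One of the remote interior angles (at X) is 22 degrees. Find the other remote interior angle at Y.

The exterior angle theorem states that an exterior angle equals the sum of the two non-adjacent interior angles.
So 38 = 22 + angle Y, which gives angle Y = 38 - 22 = 16 degrees.

16 degrees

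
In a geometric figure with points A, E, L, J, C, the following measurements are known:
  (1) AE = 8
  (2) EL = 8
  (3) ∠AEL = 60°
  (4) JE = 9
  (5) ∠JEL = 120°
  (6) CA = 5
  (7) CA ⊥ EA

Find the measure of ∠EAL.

Step 1: By the law of cosines on triangle AEL: AL² = 8² + 8² − 2·8·8·cos(60°) = 64, so AL = 8.
Step 2: By the inverse law of cosines on triangle EAL: cos(∠EAL) = (8² + 8² − 8²) / (2·8·8) = 64/128 = 0.5, so ∠EAL = 60°.

Therefore, the measure of angle ∠EAL = 60°.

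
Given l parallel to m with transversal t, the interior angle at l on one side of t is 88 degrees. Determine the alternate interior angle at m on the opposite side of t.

Alternate interior angles lie on opposite sides of the transversal, between the parallel lines.
By the alternate interior angle theorem, they are equal: 88 degrees.

88 degrees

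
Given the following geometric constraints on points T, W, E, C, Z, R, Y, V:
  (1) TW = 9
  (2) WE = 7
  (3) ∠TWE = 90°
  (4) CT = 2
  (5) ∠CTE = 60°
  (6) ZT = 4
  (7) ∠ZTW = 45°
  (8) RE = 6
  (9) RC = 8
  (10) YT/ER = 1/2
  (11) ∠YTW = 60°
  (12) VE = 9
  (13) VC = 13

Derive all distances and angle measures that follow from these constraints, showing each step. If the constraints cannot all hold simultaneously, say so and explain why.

The constraints are consistent.

From the given relations:
  YT = 1/2·ER = 1/2·6 = 3

Step 1: From TW = 9, WE = 7, and ∠TWE = 90°, by the law of cosines:
  TE² = TW² + WE² - 2·TW·WE·cos(90°) = 81 + 49 - 0 = 130
  TE = √130

Step 2: From WT = 9, TZ = 4, and ∠WTZ = 45°, by the law of cosines:
  WZ² = WT² + TZ² - 2·WT·TZ·cos(45°) = 81 + 16 - 50.91 = 46.09
  WZ ≈ 6.79

Step 3: From WT = 9, TY = 3, and ∠WTY = 60°, by the law of cosines:
  WY² = WT² + TY² - 2·WT·TY·cos(60°) = 81 + 9 - 27 = 63
  WY = 3·√7

Step 4: From ET = √130, TC = 2, and ∠ETC = 60°, by the law of cosines:
  EC² = ET² + TC² - 2·ET·TC·cos(60°) = 130 + 4 - 22.8 = 111.2
  EC ≈ 10.54

Step 5: From TE = √130, TW = 9, EW = 7, by the inverse law of cosines:
  cos(∠ETW) = (TE² + TW² - EW²) / (2·TE·TW)
  ∠ETW = 37.87°

Step 6: From WT = 9, WY = 3·√7, TY = 3, by the inverse law of cosines:
  cos(∠TWY) = (WT² + WY² - TY²) / (2·WT·WY)
  ∠TWY = 19.11°

Step 7: From WT = 9, WZ = 6.79, TZ = 4, by the inverse law of cosines:
  cos(∠TWZ) = (WT² + WZ² - TZ²) / (2·WT·WZ)
  ∠TWZ = 24.62°

Step 8: From ET = √130, EW = 7, TW = 9, by the inverse law of cosines:
  cos(∠TEW) = (ET² + EW² - TW²) / (2·ET·EW)
  ∠TEW = 52.13°

Step 9: From ZT = 4, ZW = 6.79, TW = 9, by the inverse law of cosines:
  cos(∠TZW) = (ZT² + ZW² - TW²) / (2·ZT·ZW)
  ∠TZW = 110.38°

Step 10: From YT = 3, YW = 3·√7, TW = 9, by the inverse law of cosines:
  cos(∠TYW) = (YT² + YW² - TW²) / (2·YT·YW)
  ∠TYW = 100.89°

Step 11: From EC = 10.54, ER = 6, CR = 8, by the inverse law of cosines:
  cos(∠CER) = (EC² + ER² - CR²) / (2·EC·ER)
  ∠CER = 48.89°

Step 12: From EC = 10.54, ET = √130, CT = 2, by the inverse law of cosines:
  cos(∠CET) = (EC² + ET² - CT²) / (2·EC·ET)
  ∠CET = 9.45°

Step 13: From EC = 10.54, EV = 9, CV = 13, by the inverse law of cosines:
  cos(∠CEV) = (EC² + EV² - CV²) / (2·EC·EV)
  ∠CEV = 82.98°

Step 14: From CE = 10.54, CR = 8, ER = 6, by the inverse law of cosines:
  cos(∠ECR) = (CE² + CR² - ER²) / (2·CE·CR)
  ∠ECR = 34.41°

Step 15: From CE = 10.54, CT = 2, ET = √130, by the inverse law of cosines:
  cos(∠ECT) = (CE² + CT² - ET²) / (2·CE·CT)
  ∠ECT = 110.55°

Step 16: From CE = 10.54, CV = 13, EV = 9, by the inverse law of cosines:
  cos(∠ECV) = (CE² + CV² - EV²) / (2·CE·CV)
  ∠ECV = 43.4°

Step 17: From RC = 8, RE = 6, CE = 10.54, by the inverse law of cosines:
  cos(∠CRE) = (RC² + RE² - CE²) / (2·RC·RE)
  ∠CRE = 96.7°

Step 18: From VC = 13, VE = 9, CE = 10.54, by the inverse law of cosines:
  cos(∠CVE) = (VC² + VE² - CE²) / (2·VC·VE)
  ∠CVE = 53.62°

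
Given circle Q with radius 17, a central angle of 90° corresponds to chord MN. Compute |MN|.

Drop a perpendicular from the center to the chord, bisecting both the chord and the central angle.
Each half-chord = r sin(θ/2) = 17 sin(45°).
The full chord = 2 × 17 × sin(45°) = 17*sqrt(2).

17*sqrt(2)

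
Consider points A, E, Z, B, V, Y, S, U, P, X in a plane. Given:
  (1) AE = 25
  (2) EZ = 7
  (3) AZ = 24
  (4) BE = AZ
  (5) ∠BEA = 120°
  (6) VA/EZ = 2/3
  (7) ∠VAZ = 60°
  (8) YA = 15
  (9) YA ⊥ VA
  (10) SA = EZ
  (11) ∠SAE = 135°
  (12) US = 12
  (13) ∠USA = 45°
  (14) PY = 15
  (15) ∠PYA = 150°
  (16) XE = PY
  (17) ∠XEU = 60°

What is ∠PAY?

Step 1: By the law of cosines on triangle AYP: AP² = 15² + 15² − 2·15·15·cos(150°) = 839.71, so AP ≈ 28.98.
Step 2: By the inverse law of cosines on triangle PAY: cos(∠PAY) = (28.98² + 15² − 15²) / (2·28.98·15) = 839.71/869.33 = 0.9659, so ∠PAY = 15°.

Therefore, the measure of angle ∠PAY = 15°.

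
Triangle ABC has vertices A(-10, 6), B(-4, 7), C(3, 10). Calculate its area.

Shoelace: Area = (1/2)|-10(7-10) + -4(10-6) + 3(6-7)| = (1/2)(11) = 11/2

11/2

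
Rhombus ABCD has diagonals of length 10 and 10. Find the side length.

Half-diagonals are 5 and 5. side = sqrt(5^2 + 5^2) = sqrt(50) = 5*sqrt(2)

5*sqrt(2)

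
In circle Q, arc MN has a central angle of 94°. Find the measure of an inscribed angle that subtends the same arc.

An inscribed angle intercepts an arc from a point on the circle, while the central angle intercepts the same arc from the center.
The inscribed angle is always half the central angle: 94° / 2 = 47°.

47°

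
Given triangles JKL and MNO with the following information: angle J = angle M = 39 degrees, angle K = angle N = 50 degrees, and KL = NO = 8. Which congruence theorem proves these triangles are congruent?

The given information matches AAS: Two pairs of corresponding angles and a non-included side are equal (Angle-Angle-Side).

AAS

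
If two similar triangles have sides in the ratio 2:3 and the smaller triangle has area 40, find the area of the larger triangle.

Area ratio = (2/3)^2 = 4/9. Area of the larger triangle = 40 * 9/4 = 90.

90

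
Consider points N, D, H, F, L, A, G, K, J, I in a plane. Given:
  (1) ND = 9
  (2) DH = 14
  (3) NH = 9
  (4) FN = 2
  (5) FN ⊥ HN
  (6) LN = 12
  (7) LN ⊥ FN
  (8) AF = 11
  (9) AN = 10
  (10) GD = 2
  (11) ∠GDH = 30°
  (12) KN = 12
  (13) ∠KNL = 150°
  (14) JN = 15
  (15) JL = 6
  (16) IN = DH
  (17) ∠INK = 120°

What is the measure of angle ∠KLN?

Step 1: By the law of cosines on triangle LNK: LK² = 12² + 12² − 2·12·12·cos(150°) = 537.42, so LK ≈ 23.18.
Step 2: By the inverse law of cosines on triangle KLN: cos(∠KLN) = (23.18² + 12² − 12²) / (2·23.18·12) = 537.42/556.37 = 0.9659, so ∠KLN = 15°.

Therefore, the measure of angle ∠KLN = 15°.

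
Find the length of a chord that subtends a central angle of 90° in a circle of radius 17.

Drop a perpendicular from the center to the chord, bisecting both the chord and the central angle.
Each half-chord = r sin(θ/2) = 17 sin(45°).
The full chord = 2 × 17 × sin(45°) = 17*sqrt(2).

17*sqrt(2)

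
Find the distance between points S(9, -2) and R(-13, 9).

d = sqrt((-13 - 9)^2 + (9 - -2)^2)
d = sqrt(-22^2 + 11^2)
d = sqrt(484 + 121)
d = sqrt(605) = 11*sqrt(5)

11*sqrt(5)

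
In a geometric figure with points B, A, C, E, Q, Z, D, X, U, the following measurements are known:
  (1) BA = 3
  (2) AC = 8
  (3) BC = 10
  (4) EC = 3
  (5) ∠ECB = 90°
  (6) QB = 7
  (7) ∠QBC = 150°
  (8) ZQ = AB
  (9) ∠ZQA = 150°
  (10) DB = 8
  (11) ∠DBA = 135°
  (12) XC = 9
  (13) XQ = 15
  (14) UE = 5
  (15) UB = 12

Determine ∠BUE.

Step 1: By the law of cosines on triangle BCE: BE² = 10² + 3² − 2·10·3·cos(90°) = 109, so BE = √109.
Step 2: By the inverse law of cosines on triangle BUE: cos(∠BUE) = (12² + 5² − √109²) / (2·12·5) = 60/120 = 0.5, so ∠BUE = 60°.

Therefore, the measure of angle ∠BUE = 60°.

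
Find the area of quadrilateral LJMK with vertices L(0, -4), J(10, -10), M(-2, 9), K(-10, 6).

The Shoelace formula works by pairing each vertex with the next (cycling back to the first).
For each pair, compute x_i*y_(i+1) - x_(i+1)*y_i:
  (0*-10 - 10*-4) = 40
  (10*9 - -2*-10) = 70
  (-2*6 - -10*9) = 78
  (-10*-4 - 0*6) = 40
Taking half the absolute value of the total: Area = (1/2)(228) = 114.

114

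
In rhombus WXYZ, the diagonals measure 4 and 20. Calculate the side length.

Half-diagonals are 2 and 10. side = sqrt(2^2 + 10^2) = sqrt(104) = 2*sqrt(26)

2*sqrt(26)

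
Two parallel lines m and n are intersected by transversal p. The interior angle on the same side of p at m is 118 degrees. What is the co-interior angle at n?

Co-interior angles sum to 180: 180 - 118 = 62 degrees.

62 degrees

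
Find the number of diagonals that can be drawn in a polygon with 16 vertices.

Each of the 16 vertices connects to 13 non-adjacent vertices via diagonals.
Total connections = 16 × 13 = 208, but each diagonal is counted twice.
Number of diagonals = 208 / 2 = 104.

104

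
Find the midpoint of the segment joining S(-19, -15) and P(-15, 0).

The midpoint is the average of the coordinates:
x: (-19 + -15)/2 = -17
y: (-15 + 0)/2 = -15/2
Midpoint = (-17, -15/2)

(-17, -15/2)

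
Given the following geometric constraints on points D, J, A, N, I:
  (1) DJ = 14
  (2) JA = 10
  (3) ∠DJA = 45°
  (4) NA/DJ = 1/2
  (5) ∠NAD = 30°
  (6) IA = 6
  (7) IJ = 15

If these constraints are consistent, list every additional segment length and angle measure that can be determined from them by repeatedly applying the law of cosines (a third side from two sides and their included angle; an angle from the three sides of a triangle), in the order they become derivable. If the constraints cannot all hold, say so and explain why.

The constraints are consistent. Derivable facts, in order:
After 1 step:
- DA ≈ 9.9
- ∠AIJ = 26.56°
- ∠AJI = 15.56°
- ∠IAJ = 137.87°
After 2 steps:
- DN ≈ 5.19
- ∠ADJ = 45.58°
- ∠DAJ = 89.42°
After 3 steps:
- ∠ADN = 42.36°
- ∠AND = 107.64°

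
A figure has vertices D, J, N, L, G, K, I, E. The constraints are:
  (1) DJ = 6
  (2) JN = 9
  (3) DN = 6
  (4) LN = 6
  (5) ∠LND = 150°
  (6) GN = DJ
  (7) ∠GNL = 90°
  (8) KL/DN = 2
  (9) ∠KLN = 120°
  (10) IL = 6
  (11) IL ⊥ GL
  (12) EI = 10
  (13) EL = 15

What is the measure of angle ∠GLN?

From the given relations: GN = DJ = 6.
Step 1: By the law of cosines on triangle LNG: LG² = 6² + 6² − 2·6·6·cos(90°) = 72, so LG = 6·√2.
Step 2: By the inverse law of cosines on triangle GLN: cos(∠GLN) = ((6·√2)² + 6² − 6²) / (2·6·√2·6) = 72/101.82 = 0.7071, so ∠GLN = 45°.

Therefore, the measure of angle ∠GLN = 45°.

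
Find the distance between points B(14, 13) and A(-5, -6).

d = sqrt((-19)^2 + (-19)^2) = sqrt(722) = 19*sqrt(2)

19*sqrt(2)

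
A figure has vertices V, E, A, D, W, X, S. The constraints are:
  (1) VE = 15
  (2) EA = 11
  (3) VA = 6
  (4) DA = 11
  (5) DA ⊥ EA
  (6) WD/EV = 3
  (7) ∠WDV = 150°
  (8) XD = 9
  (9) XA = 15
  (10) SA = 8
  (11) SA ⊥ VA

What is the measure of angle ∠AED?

Step 1: By the law of cosines on triangle EAD: ED² = 11² + 11² − 2·11·11·cos(90°) = 242, so ED = 11·√2.
Step 2: By the inverse law of cosines on triangle AED: cos(∠AED) = (11² + (11·√2)² − 11²) / (2·11·11·√2) = 242/342.24 = 0.7071, so ∠AED = 45°.

Therefore, the measure of angle ∠AED = 45°.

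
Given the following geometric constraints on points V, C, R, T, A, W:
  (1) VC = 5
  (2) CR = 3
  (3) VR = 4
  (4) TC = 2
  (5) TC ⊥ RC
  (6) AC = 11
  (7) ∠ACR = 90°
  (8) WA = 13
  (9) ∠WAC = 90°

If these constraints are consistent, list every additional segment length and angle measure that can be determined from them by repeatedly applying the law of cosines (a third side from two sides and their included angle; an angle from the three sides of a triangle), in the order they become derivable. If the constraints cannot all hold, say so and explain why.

The constraints are consistent. Derivable facts, in order:
After 1 step:
- CW ≈ 17.03
- RA = √130
- RT = √13
- ∠CRV = 90°
- ∠CVR = 36.87°
- ∠RCV = 53.13°
After 2 steps:
- ∠ACW = 49.76°
- ∠ARC = 74.74°
- ∠AWC = 40.24°
- ∠CAR = 15.26°
- ∠CRT = 33.69°
- ∠CTR = 56.31°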